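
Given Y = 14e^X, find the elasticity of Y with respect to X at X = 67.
Elasticity = 67

Elasticity = (dY/dX) · (X/Y)

dY/dX = 14·e^X
At X = 67: dY/dX = 14·e^67, Y = 14·e^67

Elasticity = (14·e^67) · (67 / (14·e^67)) = 67

Interpretation: for a small percentage change in X, the percentage change in Y is approximately 67.00 times as large.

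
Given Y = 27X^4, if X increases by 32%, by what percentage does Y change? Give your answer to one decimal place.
203.6%

For Y = 27X^4:
If X → X(1 + 0.32)
Then Y → Y · (1 + 0.32)^4
     ≈ Y · 3.0360

Percentage change = ((1 + 0.32)^4 − 1) × 100% ≈ 203.6%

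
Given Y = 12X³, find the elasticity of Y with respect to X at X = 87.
Elasticity = 3

Elasticity = (dY/dX) · (X/Y)

dY/dX = 36·X²
At X = 87: dY/dX = 272484, Y = 7902036

Elasticity = 272484 · (87 / 7902036) = 3

Interpretation: for a small percentage change in X, the percentage change in Y is approximately 3.00 times as large.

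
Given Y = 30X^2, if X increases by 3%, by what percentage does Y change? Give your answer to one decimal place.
6.1%

For Y = 30X^2:
If X → X(1 + 0.03)
Then Y → Y · (1 + 0.03)^2
     = Y · 1.0609

Percentage change = ((1 + 0.03)^2 − 1) × 100% ≈ 6.1%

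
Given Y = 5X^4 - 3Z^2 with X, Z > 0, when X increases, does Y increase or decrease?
Y increases

Taking the partial derivative:
∂Y/∂X = 20X^3

∂Y/∂X = 20X^3 > 0 (assuming positive values)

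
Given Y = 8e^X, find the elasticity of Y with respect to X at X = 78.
Elasticity = 78

Elasticity = (dY/dX) · (X/Y)

dY/dX = 8·e^X
At X = 78: dY/dX = 8·e^78, Y = 8·e^78

Elasticity = (8·e^78) · (78 / (8·e^78)) = 78

Interpretation: for a small percentage change in X, the percentage change in Y is approximately 78.00 times as large.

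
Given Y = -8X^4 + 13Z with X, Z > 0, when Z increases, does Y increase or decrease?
Y increases

Taking the partial derivative:
∂Y/∂Z = 13

∂Y/∂Z = 13 > 0 (assuming positive values)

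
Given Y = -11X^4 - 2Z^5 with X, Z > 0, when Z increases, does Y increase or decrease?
Y decreases

Taking the partial derivative:
∂Y/∂Z = -10Z^4

∂Y/∂Z = -10Z^4 < 0 (assuming positive values)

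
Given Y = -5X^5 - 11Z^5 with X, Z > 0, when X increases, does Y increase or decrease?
Y decreases

Taking the partial derivative:
∂Y/∂X = -25X^4

∂Y/∂X = -25X^4 < 0 (assuming positive values)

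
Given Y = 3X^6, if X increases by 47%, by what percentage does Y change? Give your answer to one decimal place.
909.0%

For Y = 3X^6:
If X → X(1 + 0.47)
Then Y → Y · (1 + 0.47)^6
     ≈ Y · 10.0903

Percentage change = ((1 + 0.47)^6 − 1) × 100% ≈ 909.0%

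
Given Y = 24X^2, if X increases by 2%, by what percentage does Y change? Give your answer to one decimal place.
4.0%

For Y = 24X^2:
If X → X(1 + 0.02)
Then Y → Y · (1 + 0.02)^2
     = Y · 1.0404

Percentage change = ((1 + 0.02)^2 − 1) × 100% ≈ 4.0%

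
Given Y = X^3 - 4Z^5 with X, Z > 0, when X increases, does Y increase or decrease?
Y increases

Taking the partial derivative:
∂Y/∂X = 3X^2

∂Y/∂X = 3X^2 > 0 (assuming positive values)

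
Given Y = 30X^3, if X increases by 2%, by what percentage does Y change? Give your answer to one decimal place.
6.1%

For Y = 30X^3:
If X → X(1 + 0.02)
Then Y → Y · (1 + 0.02)^3
     ≈ Y · 1.0612

Percentage change = ((1 + 0.02)^3 − 1) × 100% ≈ 6.1%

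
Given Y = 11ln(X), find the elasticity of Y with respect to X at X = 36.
Elasticity = 1/ln(36) ≈ 0.2791

Elasticity = (dY/dX) · (X/Y)

dY/dX = 11/X
At X = 36: dY/dX = 11/36, Y = 11·ln(36)

Elasticity = (11/36) · (36 / (11·ln(36))) = 1/ln(36) ≈ 0.2791

Interpretation: for a small percentage change in X, the percentage change in Y is approximately 0.28 times as large.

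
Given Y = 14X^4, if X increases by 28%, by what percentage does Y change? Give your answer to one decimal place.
168.4%

For Y = 14X^4:
If X → X(1 + 0.28)
Then Y → Y · (1 + 0.28)^4
     ≈ Y · 2.6844

Percentage change = ((1 + 0.28)^4 − 1) × 100% ≈ 168.4%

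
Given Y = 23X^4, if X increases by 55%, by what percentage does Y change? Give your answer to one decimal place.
477.2%

For Y = 23X^4:
If X → X(1 + 0.55)
Then Y → Y · (1 + 0.55)^4
     ≈ Y · 5.7720

Percentage change = ((1 + 0.55)^4 − 1) × 100% ≈ 477.2%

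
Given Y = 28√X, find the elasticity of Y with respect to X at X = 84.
Elasticity = 1/2

Elasticity = (dY/dX) · (X/Y)

dY/dX = 14/√X
At X = 84: dY/dX = √21/3, Y = 56·√21

Elasticity = (√21/3) · (84 / (56·√21)) = 1/2

Interpretation: for a small percentage change in X, the percentage change in Y is approximately 0.50 times as large.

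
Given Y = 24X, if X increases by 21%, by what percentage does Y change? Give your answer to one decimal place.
21.0%

For Y = 24X:
If X → X(1 + 0.21)
Then Y → Y · (1 + 0.21)^1
     = Y · 1.2100

Percentage change = ((1 + 0.21)^1 − 1) × 100% = 21.0%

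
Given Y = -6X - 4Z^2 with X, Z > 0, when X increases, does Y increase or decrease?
Y decreases

Taking the partial derivative:
∂Y/∂X = -6

∂Y/∂X = -6 < 0 (assuming positive values)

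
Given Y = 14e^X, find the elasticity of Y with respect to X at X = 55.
Elasticity = 55

Elasticity = (dY/dX) · (X/Y)

dY/dX = 14·e^X
At X = 55: dY/dX = 14·e^55, Y = 14·e^55

Elasticity = (14·e^55) · (55 / (14·e^55)) = 55

Interpretation: for a small percentage change in X, the percentage change in Y is approximately 55.00 times as large.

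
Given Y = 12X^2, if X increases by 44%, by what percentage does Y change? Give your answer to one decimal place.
107.4%

For Y = 12X^2:
If X → X(1 + 0.44)
Then Y → Y · (1 + 0.44)^2
     = Y · 2.0736

Percentage change = ((1 + 0.44)^2 − 1) × 100% ≈ 107.4%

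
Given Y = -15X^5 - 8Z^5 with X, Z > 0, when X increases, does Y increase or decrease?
Y decreases

Taking the partial derivative:
∂Y/∂X = -75X^4

∂Y/∂X = -75X^4 < 0 (assuming positive values)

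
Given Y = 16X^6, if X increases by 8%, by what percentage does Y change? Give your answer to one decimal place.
58.7%

For Y = 16X^6:
If X → X(1 + 0.08)
Then Y → Y · (1 + 0.08)^6
     ≈ Y · 1.5869

Percentage change = ((1 + 0.08)^6 − 1) × 100% ≈ 58.7%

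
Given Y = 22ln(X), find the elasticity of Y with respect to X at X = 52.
Elasticity = 1/ln(52) ≈ 0.2531

Elasticity = (dY/dX) · (X/Y)

dY/dX = 22/X
At X = 52: dY/dX = 11/26, Y = 22·ln(52)

Elasticity = (11/26) · (52 / (22·ln(52))) = 1/ln(52) ≈ 0.2531

Interpretation: for a small percentage change in X, the percentage change in Y is approximately 0.25 times as large.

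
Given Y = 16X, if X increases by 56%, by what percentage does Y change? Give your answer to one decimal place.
56.0%

For Y = 16X:
If X → X(1 + 0.56)
Then Y → Y · (1 + 0.56)^1
     = Y · 1.5600

Percentage change = ((1 + 0.56)^1 − 1) × 100% = 56.0%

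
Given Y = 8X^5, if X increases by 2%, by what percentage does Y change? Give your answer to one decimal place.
10.4%

For Y = 8X^5:
If X → X(1 + 0.02)
Then Y → Y · (1 + 0.02)^5
     ≈ Y · 1.1041

Percentage change = ((1 + 0.02)^5 − 1) × 100% ≈ 10.4%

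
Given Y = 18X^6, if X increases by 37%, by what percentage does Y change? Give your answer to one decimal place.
561.2%

For Y = 18X^6:
If X → X(1 + 0.37)
Then Y → Y · (1 + 0.37)^6
     ≈ Y · 6.6119

Percentage change = ((1 + 0.37)^6 − 1) × 100% ≈ 561.2%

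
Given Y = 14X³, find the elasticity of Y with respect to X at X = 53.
Elasticity = 3

Elasticity = (dY/dX) · (X/Y)

dY/dX = 42·X²
At X = 53: dY/dX = 117978, Y = 2084278

Elasticity = 117978 · (53 / 2084278) = 3

Interpretation: for a small percentage change in X, the percentage change in Y is approximately 3.00 times as large.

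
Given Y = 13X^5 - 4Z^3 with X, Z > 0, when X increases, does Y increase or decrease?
Y increases

Taking the partial derivative:
∂Y/∂X = 65X^4

∂Y/∂X = 65X^4 > 0 (assuming positive values)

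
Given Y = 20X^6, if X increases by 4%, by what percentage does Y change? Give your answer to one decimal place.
26.5%

For Y = 20X^6:
If X → X(1 + 0.04)
Then Y → Y · (1 + 0.04)^6
     ≈ Y · 1.2653

Percentage change = ((1 + 0.04)^6 − 1) × 100% ≈ 26.5%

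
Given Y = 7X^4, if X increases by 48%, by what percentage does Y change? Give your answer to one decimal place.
379.8%

For Y = 7X^4:
If X → X(1 + 0.48)
Then Y → Y · (1 + 0.48)^4
     ≈ Y · 4.7979

Percentage change = ((1 + 0.48)^4 − 1) × 100% ≈ 379.8%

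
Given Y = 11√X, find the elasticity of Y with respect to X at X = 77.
Elasticity = 1/2

Elasticity = (dY/dX) · (X/Y)

dY/dX = 11/(2·√X)
At X = 77: dY/dX = √77/14, Y = 11·√77

Elasticity = (√77/14) · (77 / (11·√77)) = 1/2

Interpretation: for a small percentage change in X, the percentage change in Y is approximately 0.50 times as large.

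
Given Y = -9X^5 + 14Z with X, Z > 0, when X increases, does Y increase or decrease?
Y decreases

Taking the partial derivative:
∂Y/∂X = -45X^4

∂Y/∂X = -45X^4 < 0 (assuming positive values)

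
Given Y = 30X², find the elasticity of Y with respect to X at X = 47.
Elasticity = 2

Elasticity = (dY/dX) · (X/Y)

dY/dX = 60·X
At X = 47: dY/dX = 2820, Y = 66270

Elasticity = 2820 · (47 / 66270) = 2

Interpretation: for a small percentage change in X, the percentage change in Y is approximately 2.00 times as large.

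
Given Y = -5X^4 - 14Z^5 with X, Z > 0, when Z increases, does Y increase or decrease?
Y decreases

Taking the partial derivative:
∂Y/∂Z = -70Z^4

∂Y/∂Z = -70Z^4 < 0 (assuming positive values)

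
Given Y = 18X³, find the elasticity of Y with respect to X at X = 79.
Elasticity = 3

Elasticity = (dY/dX) · (X/Y)

dY/dX = 54·X²
At X = 79: dY/dX = 337014, Y = 8874702

Elasticity = 337014 · (79 / 8874702) = 3

Interpretation: for a small percentage change in X, the percentage change in Y is approximately 3.00 times as large.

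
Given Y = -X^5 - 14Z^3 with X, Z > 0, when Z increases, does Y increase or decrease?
Y decreases

Taking the partial derivative:
∂Y/∂Z = -42Z^2

∂Y/∂Z = -42Z^2 < 0 (assuming positive values)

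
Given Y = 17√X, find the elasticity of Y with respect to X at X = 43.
Elasticity = 1/2

Elasticity = (dY/dX) · (X/Y)

dY/dX = 17/(2·√X)
At X = 43: dY/dX = 17·√43/86, Y = 17·√43

Elasticity = (17·√43/86) · (43 / (17·√43)) = 1/2

Interpretation: for a small percentage change in X, the percentage change in Y is approximately 0.50 times as large.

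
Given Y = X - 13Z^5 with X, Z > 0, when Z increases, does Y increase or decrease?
Y decreases

Taking the partial derivative:
∂Y/∂Z = -65Z^4

∂Y/∂Z = -65Z^4 < 0 (assuming positive values)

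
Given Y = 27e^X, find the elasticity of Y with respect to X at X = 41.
Elasticity = 41

Elasticity = (dY/dX) · (X/Y)

dY/dX = 27·e^X
At X = 41: dY/dX = 27·e^41, Y = 27·e^41

Elasticity = (27·e^41) · (41 / (27·e^41)) = 41

Interpretation: for a small percentage change in X, the percentage change in Y is approximately 41.00 times as large.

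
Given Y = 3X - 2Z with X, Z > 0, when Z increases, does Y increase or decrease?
Y decreases

Taking the partial derivative:
∂Y/∂Z = -2

∂Y/∂Z = -2 < 0 (assuming positive values)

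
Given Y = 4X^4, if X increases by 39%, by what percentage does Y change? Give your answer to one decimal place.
273.3%

For Y = 4X^4:
If X → X(1 + 0.39)
Then Y → Y · (1 + 0.39)^4
     ≈ Y · 3.7330

Percentage change = ((1 + 0.39)^4 − 1) × 100% ≈ 273.3%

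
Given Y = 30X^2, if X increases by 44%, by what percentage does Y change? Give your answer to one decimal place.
107.4%

For Y = 30X^2:
If X → X(1 + 0.44)
Then Y → Y · (1 + 0.44)^2
     = Y · 2.0736

Percentage change = ((1 + 0.44)^2 − 1) × 100% ≈ 107.4%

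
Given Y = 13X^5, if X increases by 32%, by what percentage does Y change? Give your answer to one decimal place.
300.7%

For Y = 13X^5:
If X → X(1 + 0.32)
Then Y → Y · (1 + 0.32)^5
     ≈ Y · 4.0075

Percentage change = ((1 + 0.32)^5 − 1) × 100% ≈ 300.7%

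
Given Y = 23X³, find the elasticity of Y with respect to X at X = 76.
Elasticity = 3

Elasticity = (dY/dX) · (X/Y)

dY/dX = 69·X²
At X = 76: dY/dX = 398544, Y = 10096448

Elasticity = 398544 · (76 / 10096448) = 3

Interpretation: for a small percentage change in X, the percentage change in Y is approximately 3.00 times as large.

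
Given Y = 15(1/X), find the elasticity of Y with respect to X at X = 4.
Elasticity = -1

Elasticity = (dY/dX) · (X/Y)

dY/dX = -15/X²
At X = 4: dY/dX = -15/16, Y = 15/4

Elasticity = (-15/16) · (4 / (15/4)) = -1

Interpretation: for a small percentage change in X, the percentage change in Y is approximately -1.00 times as large.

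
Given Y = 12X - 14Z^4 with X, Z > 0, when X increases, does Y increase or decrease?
Y increases

Taking the partial derivative:
∂Y/∂X = 12

∂Y/∂X = 12 > 0 (assuming positive values)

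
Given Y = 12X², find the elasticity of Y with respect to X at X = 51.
Elasticity = 2

Elasticity = (dY/dX) · (X/Y)

dY/dX = 24·X
At X = 51: dY/dX = 1224, Y = 31212

Elasticity = 1224 · (51 / 31212) = 2

Interpretation: for a small percentage change in X, the percentage change in Y is approximately 2.00 times as large.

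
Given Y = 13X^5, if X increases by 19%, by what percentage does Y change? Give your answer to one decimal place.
138.6%

For Y = 13X^5:
If X → X(1 + 0.19)
Then Y → Y · (1 + 0.19)^5
     ≈ Y · 2.3864

Percentage change = ((1 + 0.19)^5 − 1) × 100% ≈ 138.6%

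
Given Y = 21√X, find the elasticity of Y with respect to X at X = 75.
Elasticity = 1/2

Elasticity = (dY/dX) · (X/Y)

dY/dX = 21/(2·√X)
At X = 75: dY/dX = 7·√3/10, Y = 105·√3

Elasticity = (7·√3/10) · (75 / (105·√3)) = 1/2

Interpretation: for a small percentage change in X, the percentage change in Y is approximately 0.50 times as large.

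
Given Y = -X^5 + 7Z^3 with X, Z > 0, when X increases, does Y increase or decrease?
Y decreases

Taking the partial derivative:
∂Y/∂X = -5X^4

∂Y/∂X = -5X^4 < 0 (assuming positive values)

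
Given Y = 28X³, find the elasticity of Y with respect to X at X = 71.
Elasticity = 3

Elasticity = (dY/dX) · (X/Y)

dY/dX = 84·X²
At X = 71: dY/dX = 423444, Y = 10021508

Elasticity = 423444 · (71 / 10021508) = 3

Interpretation: for a small percentage change in X, the percentage change in Y is approximately 3.00 times as large.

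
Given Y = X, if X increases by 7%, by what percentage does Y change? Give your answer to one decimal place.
7.0%

For Y = X:
If X → X(1 + 0.07)
Then Y → Y · (1 + 0.07)^1
     = Y · 1.0700

Percentage change = ((1 + 0.07)^1 − 1) × 100% = 7.0%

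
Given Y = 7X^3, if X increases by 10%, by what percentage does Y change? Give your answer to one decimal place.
33.1%

For Y = 7X^3:
If X → X(1 + 0.1)
Then Y → Y · (1 + 0.1)^3
     = Y · 1.3310

Percentage change = ((1 + 0.1)^3 − 1) × 100% = 33.1%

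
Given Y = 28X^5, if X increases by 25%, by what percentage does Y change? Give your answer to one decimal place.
205.2%

For Y = 28X^5:
If X → X(1 + 0.25)
Then Y → Y · (1 + 0.25)^5
     ≈ Y · 3.0518

Percentage change = ((1 + 0.25)^5 − 1) × 100% ≈ 205.2%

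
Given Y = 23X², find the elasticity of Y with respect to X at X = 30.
Elasticity = 2

Elasticity = (dY/dX) · (X/Y)

dY/dX = 46·X
At X = 30: dY/dX = 1380, Y = 20700

Elasticity = 1380 · (30 / 20700) = 2

Interpretation: for a small percentage change in X, the percentage change in Y is approximately 2.00 times as large.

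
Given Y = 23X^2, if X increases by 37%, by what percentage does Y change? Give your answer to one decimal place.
87.7%

For Y = 23X^2:
If X → X(1 + 0.37)
Then Y → Y · (1 + 0.37)^2
     = Y · 1.8769

Percentage change = ((1 + 0.37)^2 − 1) × 100% ≈ 87.7%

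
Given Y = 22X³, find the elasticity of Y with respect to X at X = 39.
Elasticity = 3

Elasticity = (dY/dX) · (X/Y)

dY/dX = 66·X²
At X = 39: dY/dX = 100386, Y = 1305018

Elasticity = 100386 · (39 / 1305018) = 3

Interpretation: for a small percentage change in X, the percentage change in Y is approximately 3.00 times as large.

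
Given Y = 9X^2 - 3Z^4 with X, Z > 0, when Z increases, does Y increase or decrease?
Y decreases

Taking the partial derivative:
∂Y/∂Z = -12Z^3

∂Y/∂Z = -12Z^3 < 0 (assuming positive values)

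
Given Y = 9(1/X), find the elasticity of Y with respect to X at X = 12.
Elasticity = -1

Elasticity = (dY/dX) · (X/Y)

dY/dX = -9/X²
At X = 12: dY/dX = -1/16, Y = 3/4

Elasticity = (-1/16) · (12 / (3/4)) = -1

Interpretation: for a small percentage change in X, the percentage change in Y is approximately -1.00 times as large.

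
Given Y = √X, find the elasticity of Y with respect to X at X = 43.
Elasticity = 1/2

Elasticity = (dY/dX) · (X/Y)

dY/dX = 1/(2·√X)
At X = 43: dY/dX = √43/86, Y = √43

Elasticity = (√43/86) · (43 / (√43)) = 1/2

Interpretation: for a small percentage change in X, the percentage change in Y is approximately 0.50 times as large.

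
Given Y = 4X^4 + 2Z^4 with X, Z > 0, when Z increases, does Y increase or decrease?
Y increases

Taking the partial derivative:
∂Y/∂Z = 8Z^3

∂Y/∂Z = 8Z^3 > 0 (assuming positive values)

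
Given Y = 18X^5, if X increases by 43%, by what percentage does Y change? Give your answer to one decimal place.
498.0%

For Y = 18X^5:
If X → X(1 + 0.43)
Then Y → Y · (1 + 0.43)^5
     ≈ Y · 5.9797

Percentage change = ((1 + 0.43)^5 − 1) × 100% ≈ 498.0%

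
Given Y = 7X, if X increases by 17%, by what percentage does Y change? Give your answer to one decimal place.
17.0%

For Y = 7X:
If X → X(1 + 0.17)
Then Y → Y · (1 + 0.17)^1
     = Y · 1.1700

Percentage change = ((1 + 0.17)^1 − 1) × 100% = 17.0%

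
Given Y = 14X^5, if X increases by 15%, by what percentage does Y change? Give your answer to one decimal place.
101.1%

For Y = 14X^5:
If X → X(1 + 0.15)
Then Y → Y · (1 + 0.15)^5
     ≈ Y · 2.0114

Percentage change = ((1 + 0.15)^5 − 1) × 100% ≈ 101.1%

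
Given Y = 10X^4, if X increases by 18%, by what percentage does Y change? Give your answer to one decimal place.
93.9%

For Y = 10X^4:
If X → X(1 + 0.18)
Then Y → Y · (1 + 0.18)^4
     ≈ Y · 1.9388

Percentage change = ((1 + 0.18)^4 − 1) × 100% ≈ 93.9%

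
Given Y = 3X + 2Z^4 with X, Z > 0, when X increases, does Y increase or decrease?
Y increases

Taking the partial derivative:
∂Y/∂X = 3

∂Y/∂X = 3 > 0 (assuming positive values)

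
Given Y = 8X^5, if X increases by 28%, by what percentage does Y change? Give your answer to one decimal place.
243.6%

For Y = 8X^5:
If X → X(1 + 0.28)
Then Y → Y · (1 + 0.28)^5
     ≈ Y · 3.4360

Percentage change = ((1 + 0.28)^5 − 1) × 100% ≈ 243.6%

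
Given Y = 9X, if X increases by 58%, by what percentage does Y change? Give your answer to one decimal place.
58.0%

For Y = 9X:
If X → X(1 + 0.58)
Then Y → Y · (1 + 0.58)^1
     = Y · 1.5800

Percentage change = ((1 + 0.58)^1 − 1) × 100% = 58.0%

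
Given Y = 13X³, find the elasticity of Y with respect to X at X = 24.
Elasticity = 3

Elasticity = (dY/dX) · (X/Y)

dY/dX = 39·X²
At X = 24: dY/dX = 22464, Y = 179712

Elasticity = 22464 · (24 / 179712) = 3

Interpretation: for a small percentage change in X, the percentage change in Y is approximately 3.00 times as large.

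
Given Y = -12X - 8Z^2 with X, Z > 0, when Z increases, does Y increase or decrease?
Y decreases

Taking the partial derivative:
∂Y/∂Z = -16Z

∂Y/∂Z = -16Z < 0 (assuming positive values)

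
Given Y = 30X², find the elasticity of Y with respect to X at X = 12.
Elasticity = 2

Elasticity = (dY/dX) · (X/Y)

dY/dX = 60·X
At X = 12: dY/dX = 720, Y = 4320

Elasticity = 720 · (12 / 4320) = 2

Interpretation: for a small percentage change in X, the percentage change in Y is approximately 2.00 times as large.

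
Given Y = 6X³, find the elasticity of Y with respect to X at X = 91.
Elasticity = 3

Elasticity = (dY/dX) · (X/Y)

dY/dX = 18·X²
At X = 91: dY/dX = 149058, Y = 4521426

Elasticity = 149058 · (91 / 4521426) = 3

Interpretation: for a small percentage change in X, the percentage change in Y is approximately 3.00 times as large.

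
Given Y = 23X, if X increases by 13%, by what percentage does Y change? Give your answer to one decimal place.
13.0%

For Y = 23X:
If X → X(1 + 0.13)
Then Y → Y · (1 + 0.13)^1
     = Y · 1.1300

Percentage change = ((1 + 0.13)^1 − 1) × 100% = 13.0%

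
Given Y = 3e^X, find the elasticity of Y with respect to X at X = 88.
Elasticity = 88

Elasticity = (dY/dX) · (X/Y)

dY/dX = 3·e^X
At X = 88: dY/dX = 3·e^88, Y = 3·e^88

Elasticity = (3·e^88) · (88 / (3·e^88)) = 88

Interpretation: for a small percentage change in X, the percentage change in Y is approximately 88.00 times as large.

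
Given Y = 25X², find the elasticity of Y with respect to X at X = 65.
Elasticity = 2

Elasticity = (dY/dX) · (X/Y)

dY/dX = 50·X
At X = 65: dY/dX = 3250, Y = 105625

Elasticity = 3250 · (65 / 105625) = 2

Interpretation: for a small percentage change in X, the percentage change in Y is approximately 2.00 times as large.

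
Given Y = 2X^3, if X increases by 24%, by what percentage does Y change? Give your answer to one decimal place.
90.7%

For Y = 2X^3:
If X → X(1 + 0.24)
Then Y → Y · (1 + 0.24)^3
     ≈ Y · 1.9066

Percentage change = ((1 + 0.24)^3 − 1) × 100% ≈ 90.7%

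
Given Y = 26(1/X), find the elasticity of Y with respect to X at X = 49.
Elasticity = -1

Elasticity = (dY/dX) · (X/Y)

dY/dX = -26/X²
At X = 49: dY/dX = -26/2401, Y = 26/49

Elasticity = (-26/2401) · (49 / (26/49)) = -1

Interpretation: for a small percentage change in X, the percentage change in Y is approximately -1.00 times as large.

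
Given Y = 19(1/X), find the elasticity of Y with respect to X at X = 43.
Elasticity = -1

Elasticity = (dY/dX) · (X/Y)

dY/dX = -19/X²
At X = 43: dY/dX = -19/1849, Y = 19/43

Elasticity = (-19/1849) · (43 / (19/43)) = -1

Interpretation: for a small percentage change in X, the percentage change in Y is approximately -1.00 times as large.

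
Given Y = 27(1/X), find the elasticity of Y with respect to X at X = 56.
Elasticity = -1

Elasticity = (dY/dX) · (X/Y)

dY/dX = -27/X²
At X = 56: dY/dX = -27/3136, Y = 27/56

Elasticity = (-27/3136) · (56 / (27/56)) = -1

Interpretation: for a small percentage change in X, the percentage change in Y is approximately -1.00 times as large.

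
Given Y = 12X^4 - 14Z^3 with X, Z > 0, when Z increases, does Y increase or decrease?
Y decreases

Taking the partial derivative:
∂Y/∂Z = -42Z^2

∂Y/∂Z = -42Z^2 < 0 (assuming positive values)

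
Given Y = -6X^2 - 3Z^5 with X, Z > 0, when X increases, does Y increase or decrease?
Y decreases

Taking the partial derivative:
∂Y/∂X = -12X

∂Y/∂X = -12X < 0 (assuming positive values)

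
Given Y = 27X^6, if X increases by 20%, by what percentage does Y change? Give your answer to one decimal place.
198.6%

For Y = 27X^6:
If X → X(1 + 0.2)
Then Y → Y · (1 + 0.2)^6
     ≈ Y · 2.9860

Percentage change = ((1 + 0.2)^6 − 1) × 100% ≈ 198.6%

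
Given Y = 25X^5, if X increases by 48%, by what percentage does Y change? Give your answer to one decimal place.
610.1%

For Y = 25X^5:
If X → X(1 + 0.48)
Then Y → Y · (1 + 0.48)^5
     ≈ Y · 7.1008

Percentage change = ((1 + 0.48)^5 − 1) × 100% ≈ 610.1%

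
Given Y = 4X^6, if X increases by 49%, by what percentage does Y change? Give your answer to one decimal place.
994.3%

For Y = 4X^6:
If X → X(1 + 0.49)
Then Y → Y · (1 + 0.49)^6
     ≈ Y · 10.9425

Percentage change = ((1 + 0.49)^6 − 1) × 100% ≈ 994.3%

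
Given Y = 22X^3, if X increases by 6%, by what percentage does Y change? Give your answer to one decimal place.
19.1%

For Y = 22X^3:
If X → X(1 + 0.06)
Then Y → Y · (1 + 0.06)^3
     ≈ Y · 1.1910

Percentage change = ((1 + 0.06)^3 − 1) × 100% ≈ 19.1%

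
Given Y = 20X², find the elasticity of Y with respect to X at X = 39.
Elasticity = 2

Elasticity = (dY/dX) · (X/Y)

dY/dX = 40·X
At X = 39: dY/dX = 1560, Y = 30420

Elasticity = 1560 · (39 / 30420) = 2

Interpretation: for a small percentage change in X, the percentage change in Y is approximately 2.00 times as large.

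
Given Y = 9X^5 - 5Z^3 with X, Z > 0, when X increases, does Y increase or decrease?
Y increases

Taking the partial derivative:
∂Y/∂X = 45X^4

∂Y/∂X = 45X^4 > 0 (assuming positive values)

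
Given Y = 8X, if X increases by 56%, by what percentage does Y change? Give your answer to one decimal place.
56.0%

For Y = 8X:
If X → X(1 + 0.56)
Then Y → Y · (1 + 0.56)^1
     = Y · 1.5600

Percentage change = ((1 + 0.56)^1 − 1) × 100% = 56.0%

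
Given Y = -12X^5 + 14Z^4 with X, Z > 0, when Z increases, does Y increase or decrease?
Y increases

Taking the partial derivative:
∂Y/∂Z = 56Z^3

∂Y/∂Z = 56Z^3 > 0 (assuming positive values)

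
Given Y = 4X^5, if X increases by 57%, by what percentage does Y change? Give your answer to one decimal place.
853.9%

For Y = 4X^5:
If X → X(1 + 0.57)
Then Y → Y · (1 + 0.57)^5
     ≈ Y · 9.5389

Percentage change = ((1 + 0.57)^5 − 1) × 100% ≈ 853.9%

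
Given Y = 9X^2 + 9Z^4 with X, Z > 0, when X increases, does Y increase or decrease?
Y increases

Taking the partial derivative:
∂Y/∂X = 18X

∂Y/∂X = 18X > 0 (assuming positive values)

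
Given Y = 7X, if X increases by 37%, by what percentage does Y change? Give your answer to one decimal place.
37.0%

For Y = 7X:
If X → X(1 + 0.37)
Then Y → Y · (1 + 0.37)^1
     = Y · 1.3700

Percentage change = ((1 + 0.37)^1 − 1) × 100% = 37.0%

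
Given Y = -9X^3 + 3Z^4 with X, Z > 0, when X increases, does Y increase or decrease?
Y decreases

Taking the partial derivative:
∂Y/∂X = -27X^2

∂Y/∂X = -27X^2 < 0 (assuming positive values)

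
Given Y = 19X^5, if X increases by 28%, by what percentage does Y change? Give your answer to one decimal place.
243.6%

For Y = 19X^5:
If X → X(1 + 0.28)
Then Y → Y · (1 + 0.28)^5
     ≈ Y · 3.4360

Percentage change = ((1 + 0.28)^5 − 1) × 100% ≈ 243.6%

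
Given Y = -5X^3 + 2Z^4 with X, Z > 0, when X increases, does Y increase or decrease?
Y decreases

Taking the partial derivative:
∂Y/∂X = -15X^2

∂Y/∂X = -15X^2 < 0 (assuming positive values)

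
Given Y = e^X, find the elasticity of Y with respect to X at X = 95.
Elasticity = 95

Elasticity = (dY/dX) · (X/Y)

dY/dX = e^X
At X = 95: dY/dX = e^95, Y = e^95

Elasticity = (e^95) · (95 / (e^95)) = 95

Interpretation: for a small percentage change in X, the percentage change in Y is approximately 95.00 times as large.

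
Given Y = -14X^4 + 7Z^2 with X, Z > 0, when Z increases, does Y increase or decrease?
Y increases

Taking the partial derivative:
∂Y/∂Z = 14Z

∂Y/∂Z = 14Z > 0 (assuming positive values)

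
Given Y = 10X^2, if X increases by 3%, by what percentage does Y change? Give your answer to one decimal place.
6.1%

For Y = 10X^2:
If X → X(1 + 0.03)
Then Y → Y · (1 + 0.03)^2
     = Y · 1.0609

Percentage change = ((1 + 0.03)^2 − 1) × 100% ≈ 6.1%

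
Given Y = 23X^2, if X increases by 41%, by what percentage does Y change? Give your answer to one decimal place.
98.8%

For Y = 23X^2:
If X → X(1 + 0.41)
Then Y → Y · (1 + 0.41)^2
     = Y · 1.9881

Percentage change = ((1 + 0.41)^2 − 1) × 100% ≈ 98.8%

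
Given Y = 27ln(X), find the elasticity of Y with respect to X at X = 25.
Elasticity = 1/ln(25) ≈ 0.3107

Elasticity = (dY/dX) · (X/Y)

dY/dX = 27/X
At X = 25: dY/dX = 27/25, Y = 27·ln(25)

Elasticity = (27/25) · (25 / (27·ln(25))) = 1/ln(25) ≈ 0.3107

Interpretation: for a small percentage change in X, the percentage change in Y is approximately 0.31 times as large.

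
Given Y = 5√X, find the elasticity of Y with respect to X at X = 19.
Elasticity = 1/2

Elasticity = (dY/dX) · (X/Y)

dY/dX = 5/(2·√X)
At X = 19: dY/dX = 5·√19/38, Y = 5·√19

Elasticity = (5·√19/38) · (19 / (5·√19)) = 1/2

Interpretation: for a small percentage change in X, the percentage change in Y is approximately 0.50 times as large.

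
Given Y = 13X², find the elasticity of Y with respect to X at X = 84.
Elasticity = 2

Elasticity = (dY/dX) · (X/Y)

dY/dX = 26·X
At X = 84: dY/dX = 2184, Y = 91728

Elasticity = 2184 · (84 / 91728) = 2

Interpretation: for a small percentage change in X, the percentage change in Y is approximately 2.00 times as large.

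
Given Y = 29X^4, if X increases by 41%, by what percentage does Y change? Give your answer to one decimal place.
295.3%

For Y = 29X^4:
If X → X(1 + 0.41)
Then Y → Y · (1 + 0.41)^4
     ≈ Y · 3.9525

Percentage change = ((1 + 0.41)^4 − 1) × 100% ≈ 295.3%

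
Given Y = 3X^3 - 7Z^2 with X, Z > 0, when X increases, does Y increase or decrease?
Y increases

Taking the partial derivative:
∂Y/∂X = 9X^2

∂Y/∂X = 9X^2 > 0 (assuming positive values)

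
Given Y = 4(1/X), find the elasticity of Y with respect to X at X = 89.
Elasticity = -1

Elasticity = (dY/dX) · (X/Y)

dY/dX = -4/X²
At X = 89: dY/dX = -4/7921, Y = 4/89

Elasticity = (-4/7921) · (89 / (4/89)) = -1

Interpretation: for a small percentage change in X, the percentage change in Y is approximately -1.00 times as large.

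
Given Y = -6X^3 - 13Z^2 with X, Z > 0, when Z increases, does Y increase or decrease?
Y decreases

Taking the partial derivative:
∂Y/∂Z = -26Z

∂Y/∂Z = -26Z < 0 (assuming positive values)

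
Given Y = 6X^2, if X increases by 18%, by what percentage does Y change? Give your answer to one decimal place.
39.2%

For Y = 6X^2:
If X → X(1 + 0.18)
Then Y → Y · (1 + 0.18)^2
     = Y · 1.3924

Percentage change = ((1 + 0.18)^2 − 1) × 100% ≈ 39.2%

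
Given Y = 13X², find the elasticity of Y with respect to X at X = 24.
Elasticity = 2

Elasticity = (dY/dX) · (X/Y)

dY/dX = 26·X
At X = 24: dY/dX = 624, Y = 7488

Elasticity = 624 · (24 / 7488) = 2

Interpretation: for a small percentage change in X, the percentage change in Y is approximately 2.00 times as large.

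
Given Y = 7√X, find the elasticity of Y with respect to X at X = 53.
Elasticity = 1/2

Elasticity = (dY/dX) · (X/Y)

dY/dX = 7/(2·√X)
At X = 53: dY/dX = 7·√53/106, Y = 7·√53

Elasticity = (7·√53/106) · (53 / (7·√53)) = 1/2

Interpretation: for a small percentage change in X, the percentage change in Y is approximately 0.50 times as large.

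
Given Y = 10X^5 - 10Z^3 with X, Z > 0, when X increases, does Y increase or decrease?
Y increases

Taking the partial derivative:
∂Y/∂X = 50X^4

∂Y/∂X = 50X^4 > 0 (assuming positive values)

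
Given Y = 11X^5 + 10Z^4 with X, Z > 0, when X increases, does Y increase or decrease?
Y increases

Taking the partial derivative:
∂Y/∂X = 55X^4

∂Y/∂X = 55X^4 > 0 (assuming positive values)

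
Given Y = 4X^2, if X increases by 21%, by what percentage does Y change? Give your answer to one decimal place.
46.4%

For Y = 4X^2:
If X → X(1 + 0.21)
Then Y → Y · (1 + 0.21)^2
     = Y · 1.4641

Percentage change = ((1 + 0.21)^2 − 1) × 100% ≈ 46.4%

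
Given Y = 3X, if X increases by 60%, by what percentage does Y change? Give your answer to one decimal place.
60.0%

For Y = 3X:
If X → X(1 + 0.6)
Then Y → Y · (1 + 0.6)^1
     = Y · 1.6000

Percentage change = ((1 + 0.6)^1 − 1) × 100% = 60.0%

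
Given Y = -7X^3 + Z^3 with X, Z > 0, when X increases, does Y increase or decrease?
Y decreases

Taking the partial derivative:
∂Y/∂X = -21X^2

∂Y/∂X = -21X^2 < 0 (assuming positive values)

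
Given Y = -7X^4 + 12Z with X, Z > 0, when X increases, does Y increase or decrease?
Y decreases

Taking the partial derivative:
∂Y/∂X = -28X^3

∂Y/∂X = -28X^3 < 0 (assuming positive values)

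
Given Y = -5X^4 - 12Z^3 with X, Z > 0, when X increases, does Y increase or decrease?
Y decreases

Taking the partial derivative:
∂Y/∂X = -20X^3

∂Y/∂X = -20X^3 < 0 (assuming positive values)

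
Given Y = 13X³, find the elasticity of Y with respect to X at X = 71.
Elasticity = 3

Elasticity = (dY/dX) · (X/Y)

dY/dX = 39·X²
At X = 71: dY/dX = 196599, Y = 4652843

Elasticity = 196599 · (71 / 4652843) = 3

Interpretation: for a small percentage change in X, the percentage change in Y is approximately 3.00 times as large.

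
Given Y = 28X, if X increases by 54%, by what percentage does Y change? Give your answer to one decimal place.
54.0%

For Y = 28X:
If X → X(1 + 0.54)
Then Y → Y · (1 + 0.54)^1
     = Y · 1.5400

Percentage change = ((1 + 0.54)^1 − 1) × 100% = 54.0%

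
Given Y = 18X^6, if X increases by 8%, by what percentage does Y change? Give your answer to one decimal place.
58.7%

For Y = 18X^6:
If X → X(1 + 0.08)
Then Y → Y · (1 + 0.08)^6
     ≈ Y · 1.5869

Percentage change = ((1 + 0.08)^6 − 1) × 100% ≈ 58.7%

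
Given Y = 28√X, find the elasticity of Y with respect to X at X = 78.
Elasticity = 1/2

Elasticity = (dY/dX) · (X/Y)

dY/dX = 14/√X
At X = 78: dY/dX = 7·√78/39, Y = 28·√78

Elasticity = (7·√78/39) · (78 / (28·√78)) = 1/2

Interpretation: for a small percentage change in X, the percentage change in Y is approximately 0.50 times as large.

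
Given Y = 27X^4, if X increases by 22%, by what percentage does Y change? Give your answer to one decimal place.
121.5%

For Y = 27X^4:
If X → X(1 + 0.22)
Then Y → Y · (1 + 0.22)^4
     ≈ Y · 2.2153

Percentage change = ((1 + 0.22)^4 − 1) × 100% ≈ 121.5%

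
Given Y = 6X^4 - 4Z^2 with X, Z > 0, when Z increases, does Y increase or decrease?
Y decreases

Taking the partial derivative:
∂Y/∂Z = -8Z

∂Y/∂Z = -8Z < 0 (assuming positive values)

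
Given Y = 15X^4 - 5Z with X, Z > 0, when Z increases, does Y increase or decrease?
Y decreases

Taking the partial derivative:
∂Y/∂Z = -5

∂Y/∂Z = -5 < 0 (assuming positive values)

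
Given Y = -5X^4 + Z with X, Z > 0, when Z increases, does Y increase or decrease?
Y increases

Taking the partial derivative:
∂Y/∂Z = 1

∂Y/∂Z = 1 > 0 (assuming positive values)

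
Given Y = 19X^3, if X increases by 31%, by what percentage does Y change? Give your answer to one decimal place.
124.8%

For Y = 19X^3:
If X → X(1 + 0.31)
Then Y → Y · (1 + 0.31)^3
     ≈ Y · 2.2481

Percentage change = ((1 + 0.31)^3 − 1) × 100% ≈ 124.8%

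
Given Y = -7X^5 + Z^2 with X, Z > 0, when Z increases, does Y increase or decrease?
Y increases

Taking the partial derivative:
∂Y/∂Z = 2Z

∂Y/∂Z = 2Z > 0 (assuming positive values)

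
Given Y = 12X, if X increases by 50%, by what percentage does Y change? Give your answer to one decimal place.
50.0%

For Y = 12X:
If X → X(1 + 0.5)
Then Y → Y · (1 + 0.5)^1
     = Y · 1.5000

Percentage change = ((1 + 0.5)^1 − 1) × 100% = 50.0%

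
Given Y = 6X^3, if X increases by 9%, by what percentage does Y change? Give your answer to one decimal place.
29.5%

For Y = 6X^3:
If X → X(1 + 0.09)
Then Y → Y · (1 + 0.09)^3
     ≈ Y · 1.2950

Percentage change = ((1 + 0.09)^3 − 1) × 100% ≈ 29.5%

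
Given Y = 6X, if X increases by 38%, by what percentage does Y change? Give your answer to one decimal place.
38.0%

For Y = 6X:
If X → X(1 + 0.38)
Then Y → Y · (1 + 0.38)^1
     = Y · 1.3800

Percentage change = ((1 + 0.38)^1 − 1) × 100% = 38.0%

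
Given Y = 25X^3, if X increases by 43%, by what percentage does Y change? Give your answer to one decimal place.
192.4%

For Y = 25X^3:
If X → X(1 + 0.43)
Then Y → Y · (1 + 0.43)^3
     ≈ Y · 2.9242

Percentage change = ((1 + 0.43)^3 − 1) × 100% ≈ 192.4%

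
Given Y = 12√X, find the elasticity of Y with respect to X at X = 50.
Elasticity = 1/2

Elasticity = (dY/dX) · (X/Y)

dY/dX = 6/√X
At X = 50: dY/dX = 3·√2/5, Y = 60·√2

Elasticity = (3·√2/5) · (50 / (60·√2)) = 1/2

Interpretation: for a small percentage change in X, the percentage change in Y is approximately 0.50 times as large.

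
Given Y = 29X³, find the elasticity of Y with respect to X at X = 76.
Elasticity = 3

Elasticity = (dY/dX) · (X/Y)

dY/dX = 87·X²
At X = 76: dY/dX = 502512, Y = 12730304

Elasticity = 502512 · (76 / 12730304) = 3

Interpretation: for a small percentage change in X, the percentage change in Y is approximately 3.00 times as large.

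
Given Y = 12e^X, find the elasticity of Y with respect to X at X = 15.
Elasticity = 15

Elasticity = (dY/dX) · (X/Y)

dY/dX = 12·e^X
At X = 15: dY/dX = 12·e^15, Y = 12·e^15

Elasticity = (12·e^15) · (15 / (12·e^15)) = 15

Interpretation: for a small percentage change in X, the percentage change in Y is approximately 15.00 times as large.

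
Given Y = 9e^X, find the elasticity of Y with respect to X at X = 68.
Elasticity = 68

Elasticity = (dY/dX) · (X/Y)

dY/dX = 9·e^X
At X = 68: dY/dX = 9·e^68, Y = 9·e^68

Elasticity = (9·e^68) · (68 / (9·e^68)) = 68

Interpretation: for a small percentage change in X, the percentage change in Y is approximately 68.00 times as large.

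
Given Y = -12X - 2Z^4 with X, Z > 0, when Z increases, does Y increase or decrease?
Y decreases

Taking the partial derivative:
∂Y/∂Z = -8Z^3

∂Y/∂Z = -8Z^3 < 0 (assuming positive values)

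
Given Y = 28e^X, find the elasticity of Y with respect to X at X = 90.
Elasticity = 90

Elasticity = (dY/dX) · (X/Y)

dY/dX = 28·e^X
At X = 90: dY/dX = 28·e^90, Y = 28·e^90

Elasticity = (28·e^90) · (90 / (28·e^90)) = 90

Interpretation: for a small percentage change in X, the percentage change in Y is approximately 90.00 times as large.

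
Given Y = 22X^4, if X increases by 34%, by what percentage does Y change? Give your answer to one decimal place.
222.4%

For Y = 22X^4:
If X → X(1 + 0.34)
Then Y → Y · (1 + 0.34)^4
     ≈ Y · 3.2242

Percentage change = ((1 + 0.34)^4 − 1) × 100% ≈ 222.4%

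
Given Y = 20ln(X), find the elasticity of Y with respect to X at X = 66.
Elasticity = 1/ln(66) ≈ 0.2387

Elasticity = (dY/dX) · (X/Y)

dY/dX = 20/X
At X = 66: dY/dX = 10/33, Y = 20·ln(66)

Elasticity = (10/33) · (66 / (20·ln(66))) = 1/ln(66) ≈ 0.2387

Interpretation: for a small percentage change in X, the percentage change in Y is approximately 0.24 times as large.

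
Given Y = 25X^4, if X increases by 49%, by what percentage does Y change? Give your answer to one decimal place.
392.9%

For Y = 25X^4:
If X → X(1 + 0.49)
Then Y → Y · (1 + 0.49)^4
     ≈ Y · 4.9288

Percentage change = ((1 + 0.49)^4 − 1) × 100% ≈ 392.9%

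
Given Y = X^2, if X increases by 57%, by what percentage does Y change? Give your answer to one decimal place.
146.5%

For Y = X^2:
If X → X(1 + 0.57)
Then Y → Y · (1 + 0.57)^2
     = Y · 2.4649

Percentage change = ((1 + 0.57)^2 − 1) × 100% ≈ 146.5%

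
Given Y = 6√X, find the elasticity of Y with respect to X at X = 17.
Elasticity = 1/2

Elasticity = (dY/dX) · (X/Y)

dY/dX = 3/√X
At X = 17: dY/dX = 3·√17/17, Y = 6·√17

Elasticity = (3·√17/17) · (17 / (6·√17)) = 1/2

Interpretation: for a small percentage change in X, the percentage change in Y is approximately 0.50 times as large.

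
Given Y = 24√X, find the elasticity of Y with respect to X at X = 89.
Elasticity = 1/2

Elasticity = (dY/dX) · (X/Y)

dY/dX = 12/√X
At X = 89: dY/dX = 12·√89/89, Y = 24·√89

Elasticity = (12·√89/89) · (89 / (24·√89)) = 1/2

Interpretation: for a small percentage change in X, the percentage change in Y is approximately 0.50 times as large.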